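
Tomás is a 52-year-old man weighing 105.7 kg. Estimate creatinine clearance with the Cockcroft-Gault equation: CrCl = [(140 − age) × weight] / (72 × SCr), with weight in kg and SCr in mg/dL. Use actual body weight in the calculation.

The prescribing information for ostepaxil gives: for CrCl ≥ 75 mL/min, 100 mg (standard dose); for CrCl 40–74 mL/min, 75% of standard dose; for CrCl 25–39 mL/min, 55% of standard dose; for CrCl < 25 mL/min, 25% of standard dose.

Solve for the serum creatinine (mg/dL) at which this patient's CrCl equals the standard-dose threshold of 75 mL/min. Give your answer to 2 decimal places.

Standard dose requires CrCl ≥ 75 mL/min.
Set (140 − 52) × 105.7 / (72 × SCr) = 75
SCr = (140 − 52) × 105.7 / (72 × 75) = 1.723 mg/dL

1.72 mg/dL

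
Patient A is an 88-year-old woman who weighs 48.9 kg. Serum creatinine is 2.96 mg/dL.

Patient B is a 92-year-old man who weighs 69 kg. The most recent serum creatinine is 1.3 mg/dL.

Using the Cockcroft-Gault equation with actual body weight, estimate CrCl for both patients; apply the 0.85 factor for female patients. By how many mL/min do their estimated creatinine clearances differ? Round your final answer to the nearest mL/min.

25 mL/min

Patient A: CrCl = (140 − 88) × 48.9 / (72 × 2.96) × 0.85 = 2542.8 / 213.12 × 0.85 ≈ 10.1 mL/min
Patient B: CrCl = (140 − 92) × 69 / (72 × 1.3) = 3312.0 / 93.60 ≈ 35.4 mL/min
|10.1 − 35.4| = 25.3 mL/min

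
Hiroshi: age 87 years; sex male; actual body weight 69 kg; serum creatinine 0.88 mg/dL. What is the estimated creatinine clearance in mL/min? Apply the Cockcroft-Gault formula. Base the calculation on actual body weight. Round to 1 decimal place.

57.7 mL/min

CrCl = (140 − 87) × 69 / (72 × 0.88) = 3657.0 / 63.36 ≈ 57.7 mL/min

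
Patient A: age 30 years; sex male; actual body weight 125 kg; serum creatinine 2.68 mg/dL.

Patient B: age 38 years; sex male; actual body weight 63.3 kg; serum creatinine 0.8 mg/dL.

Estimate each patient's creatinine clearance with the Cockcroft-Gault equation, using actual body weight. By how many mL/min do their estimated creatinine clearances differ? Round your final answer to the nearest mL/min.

Patient A: CrCl = (140 − 30) × 125 / (72 × 2.68) = 13750.0 / 192.96 ≈ 71.3 mL/min
Patient B: CrCl = (140 − 38) × 63.3 / (72 × 0.8) = 6456.6 / 57.60 ≈ 112.1 mL/min
|71.3 − 112.1| = 40.8 mL/min

41 mL/min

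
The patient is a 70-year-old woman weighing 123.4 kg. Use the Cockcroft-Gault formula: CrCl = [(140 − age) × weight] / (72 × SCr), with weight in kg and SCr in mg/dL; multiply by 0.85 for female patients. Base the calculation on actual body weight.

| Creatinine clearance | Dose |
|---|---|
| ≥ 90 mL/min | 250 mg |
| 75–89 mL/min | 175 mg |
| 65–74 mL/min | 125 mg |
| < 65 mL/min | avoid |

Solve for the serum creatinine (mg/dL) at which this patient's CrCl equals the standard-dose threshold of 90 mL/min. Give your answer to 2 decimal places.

1.13 mg/dL

Standard dose requires CrCl ≥ 90 mL/min.
Set (140 − 70) × 123.4 × 0.85 / (72 × SCr) = 90
SCr = (140 − 70) × 123.4 × 0.85 / (72 × 90) = 1.133 mg/dL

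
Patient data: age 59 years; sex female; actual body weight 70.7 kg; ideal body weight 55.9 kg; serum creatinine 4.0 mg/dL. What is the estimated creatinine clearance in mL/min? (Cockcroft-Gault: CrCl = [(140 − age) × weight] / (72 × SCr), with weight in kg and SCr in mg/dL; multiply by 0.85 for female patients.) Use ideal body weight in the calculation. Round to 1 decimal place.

CrCl = (140 − 59) × 55.9 / (72 × 4) × 0.85 = 4527.9 / 288.00 × 0.85 ≈ 13.4 mL/min

13.4 mL/min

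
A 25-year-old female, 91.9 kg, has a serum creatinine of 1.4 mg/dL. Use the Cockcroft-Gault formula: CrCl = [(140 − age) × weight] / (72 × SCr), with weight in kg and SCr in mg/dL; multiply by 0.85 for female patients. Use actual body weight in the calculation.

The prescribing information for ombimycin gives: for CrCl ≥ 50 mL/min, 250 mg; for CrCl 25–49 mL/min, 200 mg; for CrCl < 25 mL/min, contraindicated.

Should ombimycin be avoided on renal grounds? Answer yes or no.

no

CrCl = (140 − 25) × 91.9 / (72 × 1.4) × 0.85 = 10568.5 / 100.80 × 0.85 ≈ 89.1 mL/min
CrCl ≈ 89 mL/min, which is ≥ 25 mL/min.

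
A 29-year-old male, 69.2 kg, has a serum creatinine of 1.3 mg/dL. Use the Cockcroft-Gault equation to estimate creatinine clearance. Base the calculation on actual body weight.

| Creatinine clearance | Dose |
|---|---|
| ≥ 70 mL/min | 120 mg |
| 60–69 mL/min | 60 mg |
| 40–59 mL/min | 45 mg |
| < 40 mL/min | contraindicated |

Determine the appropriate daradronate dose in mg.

120 mg

CrCl = (140 − 29) × 69.2 / (72 × 1.3) = 7681.2 / 93.60 ≈ 82.1 mL/min
CrCl ≈ 82 mL/min → bracket ≥ 70 mL/min.
Dose for this bracket: 120 mg.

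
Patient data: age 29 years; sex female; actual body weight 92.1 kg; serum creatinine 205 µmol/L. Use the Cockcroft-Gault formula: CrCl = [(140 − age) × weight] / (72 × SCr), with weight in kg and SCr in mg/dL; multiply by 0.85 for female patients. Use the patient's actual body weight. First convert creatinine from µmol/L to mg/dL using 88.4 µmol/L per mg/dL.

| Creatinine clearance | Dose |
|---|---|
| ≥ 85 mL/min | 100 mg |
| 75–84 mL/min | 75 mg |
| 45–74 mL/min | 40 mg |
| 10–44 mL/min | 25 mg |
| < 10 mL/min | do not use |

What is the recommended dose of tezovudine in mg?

SCr = 205 / 88.4 = 2.319 mg/dL
CrCl = (140 − 29) × 92.1 / (72 × 2.319) × 0.85 = 10223.1 / 166.97 × 0.85 ≈ 52.0 mL/min
CrCl ≈ 52 mL/min → bracket 45–74 mL/min.
Dose for this bracket: 40 mg.

40 mg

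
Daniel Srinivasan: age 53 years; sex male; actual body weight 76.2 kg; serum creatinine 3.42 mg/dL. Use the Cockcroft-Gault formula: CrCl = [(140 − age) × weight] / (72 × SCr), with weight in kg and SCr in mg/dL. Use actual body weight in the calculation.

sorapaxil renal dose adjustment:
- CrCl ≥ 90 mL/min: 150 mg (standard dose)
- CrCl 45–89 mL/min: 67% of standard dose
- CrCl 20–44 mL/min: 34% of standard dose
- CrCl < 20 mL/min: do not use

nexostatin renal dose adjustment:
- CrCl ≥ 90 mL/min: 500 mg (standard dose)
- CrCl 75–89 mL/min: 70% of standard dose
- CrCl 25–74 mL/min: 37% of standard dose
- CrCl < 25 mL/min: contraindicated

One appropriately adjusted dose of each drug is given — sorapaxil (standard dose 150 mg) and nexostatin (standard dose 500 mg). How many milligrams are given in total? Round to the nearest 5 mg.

CrCl = (140 − 53) × 76.2 / (72 × 3.42) = 6629.4 / 246.24 ≈ 26.9 mL/min
CrCl ≈ 27 mL/min.
sorapaxil: 20–44 mL/min → 34% of 150 mg = 51 mg.
nexostatin: 25–74 mL/min → 37% of 500 mg = 185 mg.
Total = 51 + 185 = 236 mg.

235 mg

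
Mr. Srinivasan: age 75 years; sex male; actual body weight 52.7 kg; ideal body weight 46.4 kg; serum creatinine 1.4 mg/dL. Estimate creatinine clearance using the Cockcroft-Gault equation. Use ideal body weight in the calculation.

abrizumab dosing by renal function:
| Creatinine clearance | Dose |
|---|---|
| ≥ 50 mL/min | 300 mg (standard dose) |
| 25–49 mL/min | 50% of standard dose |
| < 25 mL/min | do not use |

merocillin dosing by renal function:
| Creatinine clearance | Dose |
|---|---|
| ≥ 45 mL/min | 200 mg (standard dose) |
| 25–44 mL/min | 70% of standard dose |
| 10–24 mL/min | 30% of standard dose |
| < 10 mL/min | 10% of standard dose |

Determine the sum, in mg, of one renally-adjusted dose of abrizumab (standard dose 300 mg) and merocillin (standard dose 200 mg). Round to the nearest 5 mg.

290 mg

CrCl = (140 − 75) × 46.4 / (72 × 1.4) = 3016.0 / 100.80 ≈ 29.9 mL/min
CrCl ≈ 30 mL/min.
abrizumab: 25–49 mL/min → 50% of 300 mg = 150 mg.
merocillin: 25–44 mL/min → 70% of 200 mg = 140 mg.
Total = 150 + 140 = 290 mg.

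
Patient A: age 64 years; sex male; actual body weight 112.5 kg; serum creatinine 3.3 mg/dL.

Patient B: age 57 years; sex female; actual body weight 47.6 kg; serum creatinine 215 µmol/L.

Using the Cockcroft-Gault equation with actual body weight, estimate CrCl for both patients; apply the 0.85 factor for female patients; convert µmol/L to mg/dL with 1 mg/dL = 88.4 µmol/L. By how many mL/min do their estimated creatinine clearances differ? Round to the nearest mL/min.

Patient A: CrCl = (140 − 64) × 112.5 / (72 × 3.3) = 8550.0 / 237.60 ≈ 36.0 mL/min
Patient B: SCr = 215 / 88.4 = 2.432 mg/dL
Patient B: CrCl = (140 − 57) × 47.6 / (72 × 2.432) × 0.85 = 3950.8 / 175.10 × 0.85 ≈ 19.2 mL/min
|36.0 − 19.2| = 16.8 mL/min

17 mL/min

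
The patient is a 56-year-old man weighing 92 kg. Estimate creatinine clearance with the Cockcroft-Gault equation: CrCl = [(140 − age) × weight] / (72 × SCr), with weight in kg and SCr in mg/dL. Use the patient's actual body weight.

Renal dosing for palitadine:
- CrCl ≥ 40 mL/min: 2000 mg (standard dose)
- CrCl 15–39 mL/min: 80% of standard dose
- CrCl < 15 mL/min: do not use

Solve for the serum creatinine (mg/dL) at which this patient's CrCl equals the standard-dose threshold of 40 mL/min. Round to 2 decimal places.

Standard dose requires CrCl ≥ 40 mL/min.
Set (140 − 56) × 92 / (72 × SCr) = 40
SCr = (140 − 56) × 92 / (72 × 40) = 2.683 mg/dL

2.68 mg/dL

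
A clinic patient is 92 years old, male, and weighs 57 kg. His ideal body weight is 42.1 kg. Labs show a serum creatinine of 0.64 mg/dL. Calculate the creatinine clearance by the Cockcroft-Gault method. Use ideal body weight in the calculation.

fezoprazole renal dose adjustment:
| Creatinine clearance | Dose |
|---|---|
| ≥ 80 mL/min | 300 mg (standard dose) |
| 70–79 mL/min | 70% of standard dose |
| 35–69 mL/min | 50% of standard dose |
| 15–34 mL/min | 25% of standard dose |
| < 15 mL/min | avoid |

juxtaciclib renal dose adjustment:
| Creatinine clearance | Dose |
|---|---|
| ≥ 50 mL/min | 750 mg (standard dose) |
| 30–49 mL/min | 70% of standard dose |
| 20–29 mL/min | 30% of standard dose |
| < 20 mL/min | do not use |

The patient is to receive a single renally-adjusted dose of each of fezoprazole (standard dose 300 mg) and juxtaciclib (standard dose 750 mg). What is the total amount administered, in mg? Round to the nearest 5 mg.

CrCl = (140 − 92) × 42.1 / (72 × 0.64) = 2020.8 / 46.08 ≈ 43.9 mL/min
CrCl ≈ 44 mL/min.
fezoprazole: 35–69 mL/min → 50% of 300 mg = 150 mg.
juxtaciclib: 30–49 mL/min → 70% of 750 mg = 525 mg.
Total = 150 + 525 = 675 mg.

675 mg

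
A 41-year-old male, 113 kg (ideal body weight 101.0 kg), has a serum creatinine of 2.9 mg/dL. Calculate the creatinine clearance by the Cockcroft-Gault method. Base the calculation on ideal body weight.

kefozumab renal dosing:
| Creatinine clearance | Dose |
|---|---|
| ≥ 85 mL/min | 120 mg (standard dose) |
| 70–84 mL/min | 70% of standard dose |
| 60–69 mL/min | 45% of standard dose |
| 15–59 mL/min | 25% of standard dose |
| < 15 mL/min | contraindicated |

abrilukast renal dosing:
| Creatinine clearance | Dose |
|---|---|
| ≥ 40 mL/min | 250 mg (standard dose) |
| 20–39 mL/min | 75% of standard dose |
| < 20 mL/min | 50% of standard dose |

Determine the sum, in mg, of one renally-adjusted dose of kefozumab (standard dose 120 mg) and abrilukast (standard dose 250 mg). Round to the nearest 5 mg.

CrCl = (140 − 41) × 101 / (72 × 2.9) = 9999.0 / 208.80 ≈ 47.9 mL/min
CrCl ≈ 48 mL/min.
kefozumab: 15–59 mL/min → 25% of 120 mg = 30 mg.
abrilukast: ≥ 40 mL/min → 100% of 250 mg = 250 mg.
Total = 30 + 250 = 280 mg.

280 mg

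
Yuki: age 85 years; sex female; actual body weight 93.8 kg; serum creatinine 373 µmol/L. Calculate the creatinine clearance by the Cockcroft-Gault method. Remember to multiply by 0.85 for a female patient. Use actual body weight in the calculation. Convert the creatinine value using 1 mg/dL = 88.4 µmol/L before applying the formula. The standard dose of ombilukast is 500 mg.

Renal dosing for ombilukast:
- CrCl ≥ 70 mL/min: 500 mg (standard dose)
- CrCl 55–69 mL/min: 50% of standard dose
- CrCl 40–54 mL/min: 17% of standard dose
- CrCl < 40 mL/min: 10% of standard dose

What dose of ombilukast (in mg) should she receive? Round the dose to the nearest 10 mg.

50 mg

SCr = 373 / 88.4 = 4.219 mg/dL
CrCl = (140 − 85) × 93.8 / (72 × 4.219) × 0.85 = 5159.0 / 303.77 × 0.85 ≈ 14.4 mL/min
CrCl ≈ 14 mL/min → bracket < 40 mL/min.
10% of 500 mg = 50 mg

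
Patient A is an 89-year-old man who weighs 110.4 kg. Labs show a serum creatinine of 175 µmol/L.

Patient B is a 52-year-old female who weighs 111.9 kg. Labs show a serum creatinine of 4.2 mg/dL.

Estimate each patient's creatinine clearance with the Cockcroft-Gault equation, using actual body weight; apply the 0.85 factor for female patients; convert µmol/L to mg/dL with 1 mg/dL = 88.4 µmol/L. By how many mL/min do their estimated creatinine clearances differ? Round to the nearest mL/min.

12 mL/min

Patient A: SCr = 175 / 88.4 = 1.98 mg/dL
Patient A: CrCl = (140 − 89) × 110.4 / (72 × 1.98) = 5630.4 / 142.56 ≈ 39.5 mL/min
Patient B: CrCl = (140 − 52) × 111.9 / (72 × 4.2) × 0.85 = 9847.2 / 302.40 × 0.85 ≈ 27.7 mL/min
|39.5 − 27.7| = 11.8 mL/min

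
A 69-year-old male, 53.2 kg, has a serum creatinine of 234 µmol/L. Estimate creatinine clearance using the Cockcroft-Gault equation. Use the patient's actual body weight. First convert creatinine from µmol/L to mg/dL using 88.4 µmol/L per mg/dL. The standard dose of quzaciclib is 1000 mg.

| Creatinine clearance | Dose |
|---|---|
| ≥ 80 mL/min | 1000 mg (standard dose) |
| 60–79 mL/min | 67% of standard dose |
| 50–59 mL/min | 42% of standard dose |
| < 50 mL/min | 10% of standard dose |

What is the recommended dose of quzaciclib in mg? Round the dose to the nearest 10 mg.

SCr = 234 / 88.4 = 2.647 mg/dL
CrCl = (140 − 69) × 53.2 / (72 × 2.647) = 3777.2 / 190.58 ≈ 19.8 mL/min
CrCl ≈ 20 mL/min → bracket < 50 mL/min.
10% of 1000 mg = 100 mg

100 mg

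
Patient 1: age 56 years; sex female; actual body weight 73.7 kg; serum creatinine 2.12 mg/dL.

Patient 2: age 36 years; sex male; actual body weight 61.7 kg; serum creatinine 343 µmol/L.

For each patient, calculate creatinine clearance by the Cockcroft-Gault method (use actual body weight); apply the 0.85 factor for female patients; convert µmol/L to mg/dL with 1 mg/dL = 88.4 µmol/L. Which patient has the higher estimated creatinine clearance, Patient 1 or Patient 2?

Patient 1: CrCl = (140 − 56) × 73.7 / (72 × 2.12) × 0.85 = 6190.8 / 152.64 × 0.85 ≈ 34.5 mL/min
Patient 2: SCr = 343 / 88.4 = 3.88 mg/dL
Patient 2: CrCl = (140 − 36) × 61.7 / (72 × 3.88) = 6416.8 / 279.36 ≈ 23.0 mL/min
34.5 vs 23.0 mL/min → Patient 1 is higher.

Patient 1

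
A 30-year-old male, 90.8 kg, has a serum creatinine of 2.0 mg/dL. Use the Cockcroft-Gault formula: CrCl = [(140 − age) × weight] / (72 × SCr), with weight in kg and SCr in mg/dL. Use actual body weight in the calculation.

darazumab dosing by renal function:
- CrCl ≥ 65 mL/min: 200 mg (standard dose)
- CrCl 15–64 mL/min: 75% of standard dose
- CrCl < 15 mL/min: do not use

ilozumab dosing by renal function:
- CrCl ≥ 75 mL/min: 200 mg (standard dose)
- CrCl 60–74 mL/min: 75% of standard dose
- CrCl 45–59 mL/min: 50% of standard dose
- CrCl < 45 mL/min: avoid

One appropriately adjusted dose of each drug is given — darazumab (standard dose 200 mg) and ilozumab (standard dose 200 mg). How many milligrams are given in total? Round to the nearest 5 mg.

350 mg

CrCl = (140 − 30) × 90.8 / (72 × 2) = 9988.0 / 144.00 ≈ 69.4 mL/min
CrCl ≈ 69 mL/min.
darazumab: ≥ 65 mL/min → 100% of 200 mg = 200 mg.
ilozumab: 60–74 mL/min → 75% of 200 mg = 150 mg.
Total = 200 + 150 = 350 mg.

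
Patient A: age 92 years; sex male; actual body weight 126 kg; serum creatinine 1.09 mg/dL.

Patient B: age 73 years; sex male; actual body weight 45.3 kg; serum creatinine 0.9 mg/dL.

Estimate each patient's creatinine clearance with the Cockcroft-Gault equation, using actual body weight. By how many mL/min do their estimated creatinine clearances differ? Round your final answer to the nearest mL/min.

Patient A: CrCl = (140 − 92) × 126 / (72 × 1.09) = 6048.0 / 78.48 ≈ 77.1 mL/min
Patient B: CrCl = (140 − 73) × 45.3 / (72 × 0.9) = 3035.1 / 64.80 ≈ 46.8 mL/min
|77.1 − 46.8| = 30.3 mL/min

30 mL/min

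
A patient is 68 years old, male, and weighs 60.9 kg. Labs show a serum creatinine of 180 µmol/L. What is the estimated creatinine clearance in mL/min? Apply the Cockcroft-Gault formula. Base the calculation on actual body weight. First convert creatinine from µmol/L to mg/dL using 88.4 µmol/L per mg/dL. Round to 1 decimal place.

SCr = 180 / 88.4 = 2.036 mg/dL
CrCl = (140 − 68) × 60.9 / (72 × 2.036) = 4384.8 / 146.59 ≈ 29.9 mL/min

29.9 mL/min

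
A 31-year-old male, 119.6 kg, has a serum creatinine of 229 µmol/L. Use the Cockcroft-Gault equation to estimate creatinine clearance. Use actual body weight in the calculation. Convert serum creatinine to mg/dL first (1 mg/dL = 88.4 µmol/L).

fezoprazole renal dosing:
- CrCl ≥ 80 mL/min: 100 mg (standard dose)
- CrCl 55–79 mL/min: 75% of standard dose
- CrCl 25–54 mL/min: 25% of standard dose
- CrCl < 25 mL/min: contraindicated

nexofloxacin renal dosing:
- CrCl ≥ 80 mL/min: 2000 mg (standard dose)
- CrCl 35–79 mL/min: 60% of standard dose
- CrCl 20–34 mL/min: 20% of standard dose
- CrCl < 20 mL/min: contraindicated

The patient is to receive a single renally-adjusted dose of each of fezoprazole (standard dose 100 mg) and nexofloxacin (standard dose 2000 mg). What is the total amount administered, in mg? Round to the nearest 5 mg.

SCr = 229 / 88.4 = 2.59 mg/dL
CrCl = (140 − 31) × 119.6 / (72 × 2.59) = 13036.4 / 186.48 ≈ 69.9 mL/min
CrCl ≈ 70 mL/min.
fezoprazole: 55–79 mL/min → 75% of 100 mg = 75 mg.
nexofloxacin: 35–79 mL/min → 60% of 2000 mg = 1200 mg.
Total = 75 + 1200 = 1275 mg.

1275 mg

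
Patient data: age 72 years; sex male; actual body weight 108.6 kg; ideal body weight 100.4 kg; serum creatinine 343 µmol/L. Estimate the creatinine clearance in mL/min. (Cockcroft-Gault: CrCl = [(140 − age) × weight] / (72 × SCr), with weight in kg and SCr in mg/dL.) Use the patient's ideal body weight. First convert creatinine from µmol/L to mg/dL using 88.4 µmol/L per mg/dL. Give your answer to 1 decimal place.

24.4 mL/min

SCr = 343 / 88.4 = 3.88 mg/dL
CrCl = (140 − 72) × 100.4 / (72 × 3.88) = 6827.2 / 279.36 ≈ 24.4 mL/min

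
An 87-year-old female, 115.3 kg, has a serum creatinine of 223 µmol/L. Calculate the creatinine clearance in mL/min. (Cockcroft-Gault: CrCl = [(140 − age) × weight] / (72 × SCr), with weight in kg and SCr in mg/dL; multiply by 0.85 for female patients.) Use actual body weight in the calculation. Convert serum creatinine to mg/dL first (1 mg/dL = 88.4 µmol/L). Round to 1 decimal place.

28.6 mL/min

SCr = 223 / 88.4 = 2.523 mg/dL
CrCl = (140 − 87) × 115.3 / (72 × 2.523) × 0.85 = 6110.9 / 181.66 × 0.85 ≈ 28.6 mL/min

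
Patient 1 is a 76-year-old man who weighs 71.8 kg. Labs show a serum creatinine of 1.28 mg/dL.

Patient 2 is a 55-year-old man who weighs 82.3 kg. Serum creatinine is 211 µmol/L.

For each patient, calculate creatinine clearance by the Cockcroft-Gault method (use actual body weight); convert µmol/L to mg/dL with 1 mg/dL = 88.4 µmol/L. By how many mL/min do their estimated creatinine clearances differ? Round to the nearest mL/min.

Patient 1: CrCl = (140 − 76) × 71.8 / (72 × 1.28) = 4595.2 / 92.16 ≈ 49.9 mL/min
Patient 2: SCr = 211 / 88.4 = 2.387 mg/dL
Patient 2: CrCl = (140 − 55) × 82.3 / (72 × 2.387) = 6995.5 / 171.86 ≈ 40.7 mL/min
|49.9 − 40.7| = 9.2 mL/min

9 mL/min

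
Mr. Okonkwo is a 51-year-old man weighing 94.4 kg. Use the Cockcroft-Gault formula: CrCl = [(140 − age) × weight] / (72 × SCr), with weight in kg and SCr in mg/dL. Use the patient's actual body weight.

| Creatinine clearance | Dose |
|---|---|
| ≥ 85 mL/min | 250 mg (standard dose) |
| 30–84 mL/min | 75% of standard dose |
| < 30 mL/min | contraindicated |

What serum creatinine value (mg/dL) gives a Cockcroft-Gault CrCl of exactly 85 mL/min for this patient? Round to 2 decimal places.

1.37 mg/dL

Standard dose requires CrCl ≥ 85 mL/min.
Set (140 − 51) × 94.4 / (72 × SCr) = 85
SCr = (140 − 51) × 94.4 / (72 × 85) = 1.373 mg/dL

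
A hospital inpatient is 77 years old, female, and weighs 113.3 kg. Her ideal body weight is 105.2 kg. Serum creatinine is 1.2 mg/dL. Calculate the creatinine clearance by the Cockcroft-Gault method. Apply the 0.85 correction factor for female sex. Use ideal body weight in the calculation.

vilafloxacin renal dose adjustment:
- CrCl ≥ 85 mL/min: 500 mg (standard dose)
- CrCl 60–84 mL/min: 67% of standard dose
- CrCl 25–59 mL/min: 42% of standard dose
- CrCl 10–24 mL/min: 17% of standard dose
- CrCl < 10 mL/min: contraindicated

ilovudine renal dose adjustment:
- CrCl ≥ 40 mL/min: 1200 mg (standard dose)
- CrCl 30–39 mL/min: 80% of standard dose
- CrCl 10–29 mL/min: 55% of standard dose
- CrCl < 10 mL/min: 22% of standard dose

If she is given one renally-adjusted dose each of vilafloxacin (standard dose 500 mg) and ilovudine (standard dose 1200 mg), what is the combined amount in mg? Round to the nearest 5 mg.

1535 mg

CrCl = (140 − 77) × 105.2 / (72 × 1.2) × 0.85 = 6627.6 / 86.40 × 0.85 ≈ 65.2 mL/min
CrCl ≈ 65 mL/min.
vilafloxacin: 60–84 mL/min → 67% of 500 mg = 335 mg.
ilovudine: ≥ 40 mL/min → 100% of 1200 mg = 1200 mg.
Total = 335 + 1200 = 1535 mg.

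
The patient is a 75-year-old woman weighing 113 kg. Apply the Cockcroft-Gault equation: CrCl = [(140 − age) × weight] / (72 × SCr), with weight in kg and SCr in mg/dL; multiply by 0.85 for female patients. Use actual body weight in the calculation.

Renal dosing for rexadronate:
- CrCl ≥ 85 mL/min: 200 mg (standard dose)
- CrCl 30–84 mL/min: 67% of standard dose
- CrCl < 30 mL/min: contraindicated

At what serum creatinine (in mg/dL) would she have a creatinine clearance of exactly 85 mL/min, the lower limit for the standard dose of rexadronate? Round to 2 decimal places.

Standard dose requires CrCl ≥ 85 mL/min.
Set (140 − 75) × 113 × 0.85 / (72 × SCr) = 85
SCr = (140 − 75) × 113 × 0.85 / (72 × 85) = 1.020 mg/dL

1.02 mg/dL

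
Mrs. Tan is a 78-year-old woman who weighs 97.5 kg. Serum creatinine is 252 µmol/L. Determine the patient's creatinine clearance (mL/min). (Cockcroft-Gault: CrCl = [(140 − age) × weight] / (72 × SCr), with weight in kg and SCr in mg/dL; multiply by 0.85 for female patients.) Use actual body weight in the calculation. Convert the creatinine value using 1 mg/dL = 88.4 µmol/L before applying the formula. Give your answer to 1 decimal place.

25.0 mL/min

SCr = 252 / 88.4 = 2.851 mg/dL
CrCl = (140 − 78) × 97.5 / (72 × 2.851) × 0.85 = 6045.0 / 205.27 × 0.85 ≈ 25.0 mL/min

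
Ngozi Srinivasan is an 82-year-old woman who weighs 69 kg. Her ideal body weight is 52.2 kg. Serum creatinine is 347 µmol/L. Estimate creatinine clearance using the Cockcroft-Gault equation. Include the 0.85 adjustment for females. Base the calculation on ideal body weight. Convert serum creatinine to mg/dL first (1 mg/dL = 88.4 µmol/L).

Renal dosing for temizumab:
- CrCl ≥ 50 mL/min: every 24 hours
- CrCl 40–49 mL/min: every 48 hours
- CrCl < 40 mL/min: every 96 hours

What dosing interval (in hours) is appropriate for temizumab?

every 96 hours

SCr = 347 / 88.4 = 3.925 mg/dL
CrCl = (140 − 82) × 52.2 / (72 × 3.925) × 0.85 = 3027.6 / 282.60 × 0.85 ≈ 9.1 mL/min
CrCl ≈ 9 mL/min → bracket < 40 mL/min → every 96 hours.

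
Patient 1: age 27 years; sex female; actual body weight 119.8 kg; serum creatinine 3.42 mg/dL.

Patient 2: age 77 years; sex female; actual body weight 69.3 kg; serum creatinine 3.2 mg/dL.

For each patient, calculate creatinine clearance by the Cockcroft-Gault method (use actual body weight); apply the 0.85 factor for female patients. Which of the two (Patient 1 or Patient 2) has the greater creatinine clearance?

Patient 1

Patient 1: CrCl = (140 − 27) × 119.8 / (72 × 3.42) × 0.85 = 13537.4 / 246.24 × 0.85 ≈ 46.7 mL/min
Patient 2: CrCl = (140 − 77) × 69.3 / (72 × 3.2) × 0.85 = 4365.9 / 230.40 × 0.85 ≈ 16.1 mL/min
46.7 vs 16.1 mL/min → Patient 1 is higher.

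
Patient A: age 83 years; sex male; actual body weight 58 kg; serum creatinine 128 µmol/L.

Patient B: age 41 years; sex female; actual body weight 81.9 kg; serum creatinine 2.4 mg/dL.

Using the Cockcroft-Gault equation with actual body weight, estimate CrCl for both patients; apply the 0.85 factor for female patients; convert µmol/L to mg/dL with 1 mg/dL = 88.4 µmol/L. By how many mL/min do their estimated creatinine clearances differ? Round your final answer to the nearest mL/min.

8 mL/min

Patient A: SCr = 128 / 88.4 = 1.448 mg/dL
Patient A: CrCl = (140 − 83) × 58 / (72 × 1.448) = 3306.0 / 104.26 ≈ 31.7 mL/min
Patient B: CrCl = (140 − 41) × 81.9 / (72 × 2.4) × 0.85 = 8108.1 / 172.80 × 0.85 ≈ 39.9 mL/min
|31.7 − 39.9| = 8.2 mL/min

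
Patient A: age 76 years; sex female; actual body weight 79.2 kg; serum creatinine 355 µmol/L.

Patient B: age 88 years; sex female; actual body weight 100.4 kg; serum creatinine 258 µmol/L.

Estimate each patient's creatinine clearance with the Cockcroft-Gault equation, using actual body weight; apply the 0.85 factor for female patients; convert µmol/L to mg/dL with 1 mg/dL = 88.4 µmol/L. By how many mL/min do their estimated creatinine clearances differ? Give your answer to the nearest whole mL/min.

6 mL/min

Patient A: SCr = 355 / 88.4 = 4.016 mg/dL
Patient A: CrCl = (140 − 76) × 79.2 / (72 × 4.016) × 0.85 = 5068.8 / 289.15 × 0.85 ≈ 14.9 mL/min
Patient B: SCr = 258 / 88.4 = 2.919 mg/dL
Patient B: CrCl = (140 − 88) × 100.4 / (72 × 2.919) × 0.85 = 5220.8 / 210.17 × 0.85 ≈ 21.1 mL/min
|14.9 − 21.1| = 6.2 mL/min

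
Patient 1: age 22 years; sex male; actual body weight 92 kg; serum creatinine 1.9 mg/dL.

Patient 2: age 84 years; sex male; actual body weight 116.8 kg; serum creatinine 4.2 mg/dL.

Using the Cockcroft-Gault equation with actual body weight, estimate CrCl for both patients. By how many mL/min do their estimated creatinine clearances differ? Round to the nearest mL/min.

58 mL/min

Patient 1: CrCl = (140 − 22) × 92 / (72 × 1.9) = 10856.0 / 136.80 ≈ 79.4 mL/min
Patient 2: CrCl = (140 − 84) × 116.8 / (72 × 4.2) = 6540.8 / 302.40 ≈ 21.6 mL/min
|79.4 − 21.6| = 57.8 mL/min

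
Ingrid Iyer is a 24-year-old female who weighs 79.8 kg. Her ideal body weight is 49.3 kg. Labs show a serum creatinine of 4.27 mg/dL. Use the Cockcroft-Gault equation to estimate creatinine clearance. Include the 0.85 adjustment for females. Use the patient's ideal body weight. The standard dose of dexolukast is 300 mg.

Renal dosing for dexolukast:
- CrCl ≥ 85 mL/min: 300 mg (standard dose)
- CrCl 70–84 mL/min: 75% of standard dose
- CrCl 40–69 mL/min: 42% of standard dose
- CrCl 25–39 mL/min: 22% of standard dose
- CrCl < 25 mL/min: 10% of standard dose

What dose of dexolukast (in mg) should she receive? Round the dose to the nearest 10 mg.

CrCl = (140 − 24) × 49.3 / (72 × 4.27) × 0.85 = 5718.8 / 307.44 × 0.85 ≈ 15.8 mL/min
CrCl ≈ 16 mL/min → bracket < 25 mL/min.
10% of 300 mg = 30 mg

30 mg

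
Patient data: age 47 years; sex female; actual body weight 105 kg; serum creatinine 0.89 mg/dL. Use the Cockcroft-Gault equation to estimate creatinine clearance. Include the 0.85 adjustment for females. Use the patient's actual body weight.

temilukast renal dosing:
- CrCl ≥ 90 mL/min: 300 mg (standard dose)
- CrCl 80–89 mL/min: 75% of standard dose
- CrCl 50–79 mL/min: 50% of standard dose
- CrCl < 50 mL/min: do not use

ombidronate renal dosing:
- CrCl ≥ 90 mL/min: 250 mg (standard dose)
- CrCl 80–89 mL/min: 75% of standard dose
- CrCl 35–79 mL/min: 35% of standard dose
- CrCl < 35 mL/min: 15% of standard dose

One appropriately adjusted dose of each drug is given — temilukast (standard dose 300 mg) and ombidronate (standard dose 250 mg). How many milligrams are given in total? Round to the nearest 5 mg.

CrCl = (140 − 47) × 105 / (72 × 0.89) × 0.85 = 9765.0 / 64.08 × 0.85 ≈ 129.5 mL/min
CrCl ≈ 130 mL/min.
temilukast: ≥ 90 mL/min → 100% of 300 mg = 300 mg.
ombidronate: ≥ 90 mL/min → 100% of 250 mg = 250 mg.
Total = 300 + 250 = 550 mg.

550 mg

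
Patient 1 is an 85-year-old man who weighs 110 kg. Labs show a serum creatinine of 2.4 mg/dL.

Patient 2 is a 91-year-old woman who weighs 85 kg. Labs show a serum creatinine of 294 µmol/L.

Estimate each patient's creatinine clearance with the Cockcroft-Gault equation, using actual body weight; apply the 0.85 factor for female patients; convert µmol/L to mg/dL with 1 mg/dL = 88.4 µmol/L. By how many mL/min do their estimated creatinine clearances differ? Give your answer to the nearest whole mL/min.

20 mL/min

Patient 1: CrCl = (140 − 85) × 110 / (72 × 2.4) = 6050.0 / 172.80 ≈ 35.0 mL/min
Patient 2: SCr = 294 / 88.4 = 3.326 mg/dL
Patient 2: CrCl = (140 − 91) × 85 / (72 × 3.326) × 0.85 = 4165.0 / 239.47 × 0.85 ≈ 14.8 mL/min
|35.0 − 14.8| = 20.2 mL/min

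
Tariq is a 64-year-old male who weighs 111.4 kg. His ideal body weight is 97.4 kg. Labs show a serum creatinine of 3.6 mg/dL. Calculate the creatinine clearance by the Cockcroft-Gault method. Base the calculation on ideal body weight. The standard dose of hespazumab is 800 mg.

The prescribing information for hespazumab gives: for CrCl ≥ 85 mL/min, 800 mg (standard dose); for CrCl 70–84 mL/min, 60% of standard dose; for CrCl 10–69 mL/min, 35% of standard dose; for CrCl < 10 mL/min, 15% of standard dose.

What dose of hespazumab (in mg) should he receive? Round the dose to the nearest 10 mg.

280 mg

CrCl = (140 − 64) × 97.4 / (72 × 3.6) = 7402.4 / 259.20 ≈ 28.6 mL/min
CrCl ≈ 29 mL/min → bracket 10–69 mL/min.
35% of 800 mg = 280 mg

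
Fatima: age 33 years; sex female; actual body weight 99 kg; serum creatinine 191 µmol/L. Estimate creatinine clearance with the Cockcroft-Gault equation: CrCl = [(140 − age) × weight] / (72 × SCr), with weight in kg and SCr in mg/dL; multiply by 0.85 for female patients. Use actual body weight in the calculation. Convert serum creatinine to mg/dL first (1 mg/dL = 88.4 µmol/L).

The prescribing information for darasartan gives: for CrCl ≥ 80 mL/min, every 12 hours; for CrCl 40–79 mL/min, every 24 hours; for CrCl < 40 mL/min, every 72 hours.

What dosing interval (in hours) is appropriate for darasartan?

every 24 hours

SCr = 191 / 88.4 = 2.161 mg/dL
CrCl = (140 − 33) × 99 / (72 × 2.161) × 0.85 = 10593.0 / 155.59 × 0.85 ≈ 57.9 mL/min
CrCl ≈ 58 mL/min → bracket 40–79 mL/min → every 24 hours.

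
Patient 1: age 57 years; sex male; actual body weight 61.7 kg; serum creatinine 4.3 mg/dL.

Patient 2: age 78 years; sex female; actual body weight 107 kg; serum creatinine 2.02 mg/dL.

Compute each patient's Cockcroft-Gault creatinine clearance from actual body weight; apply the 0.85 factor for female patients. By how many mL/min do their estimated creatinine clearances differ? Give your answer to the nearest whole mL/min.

22 mL/min

Patient 1: CrCl = (140 − 57) × 61.7 / (72 × 4.3) = 5121.1 / 309.60 ≈ 16.5 mL/min
Patient 2: CrCl = (140 − 78) × 107 / (72 × 2.02) × 0.85 = 6634.0 / 145.44 × 0.85 ≈ 38.8 mL/min
|16.5 − 38.8| = 22.3 mL/min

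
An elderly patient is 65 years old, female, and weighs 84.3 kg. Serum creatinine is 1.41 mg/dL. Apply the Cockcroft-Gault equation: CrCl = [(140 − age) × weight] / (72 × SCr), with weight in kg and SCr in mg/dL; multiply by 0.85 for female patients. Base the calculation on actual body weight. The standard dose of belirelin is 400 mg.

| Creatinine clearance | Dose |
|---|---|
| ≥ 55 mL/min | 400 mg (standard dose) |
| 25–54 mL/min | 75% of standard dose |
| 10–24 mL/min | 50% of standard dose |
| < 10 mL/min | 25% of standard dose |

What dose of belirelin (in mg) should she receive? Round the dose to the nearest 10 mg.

CrCl = (140 − 65) × 84.3 / (72 × 1.41) × 0.85 = 6322.5 / 101.52 × 0.85 ≈ 52.9 mL/min
CrCl ≈ 53 mL/min → bracket 25–54 mL/min.
75% of 400 mg = 300 mg

300 mg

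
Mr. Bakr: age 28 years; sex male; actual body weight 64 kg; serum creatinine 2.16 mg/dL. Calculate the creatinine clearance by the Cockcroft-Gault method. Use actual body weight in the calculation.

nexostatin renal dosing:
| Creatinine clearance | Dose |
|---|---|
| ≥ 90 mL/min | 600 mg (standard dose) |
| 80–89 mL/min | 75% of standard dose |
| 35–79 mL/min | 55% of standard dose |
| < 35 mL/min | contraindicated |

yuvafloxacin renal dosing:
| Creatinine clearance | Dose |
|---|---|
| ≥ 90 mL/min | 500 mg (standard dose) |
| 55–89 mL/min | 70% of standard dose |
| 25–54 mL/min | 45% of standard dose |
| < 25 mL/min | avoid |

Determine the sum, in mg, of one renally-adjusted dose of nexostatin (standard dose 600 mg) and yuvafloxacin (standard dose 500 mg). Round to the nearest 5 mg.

555 mg

CrCl = (140 − 28) × 64 / (72 × 2.16) = 7168.0 / 155.52 ≈ 46.1 mL/min
CrCl ≈ 46 mL/min.
nexostatin: 35–79 mL/min → 55% of 600 mg = 330 mg.
yuvafloxacin: 25–54 mL/min → 45% of 500 mg = 225 mg.
Total = 330 + 225 = 555 mg.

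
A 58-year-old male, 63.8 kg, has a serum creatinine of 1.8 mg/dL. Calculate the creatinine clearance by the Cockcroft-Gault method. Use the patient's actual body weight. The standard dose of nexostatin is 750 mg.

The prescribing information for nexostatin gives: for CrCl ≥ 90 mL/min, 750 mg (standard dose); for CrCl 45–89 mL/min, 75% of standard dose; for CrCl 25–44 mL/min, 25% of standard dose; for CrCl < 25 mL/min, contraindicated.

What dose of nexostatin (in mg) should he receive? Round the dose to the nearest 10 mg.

CrCl = (140 − 58) × 63.8 / (72 × 1.8) = 5231.6 / 129.60 ≈ 40.4 mL/min
CrCl ≈ 40 mL/min → bracket 25–44 mL/min.
25% of 750 mg = 187.5 mg → 190 mg

190 mg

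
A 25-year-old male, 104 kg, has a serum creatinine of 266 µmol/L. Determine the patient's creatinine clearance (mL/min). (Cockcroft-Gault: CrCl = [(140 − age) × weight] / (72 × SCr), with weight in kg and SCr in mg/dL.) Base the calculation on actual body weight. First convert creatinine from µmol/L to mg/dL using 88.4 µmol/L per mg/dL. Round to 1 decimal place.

SCr = 266 / 88.4 = 3.009 mg/dL
CrCl = (140 − 25) × 104 / (72 × 3.009) = 11960.0 / 216.65 ≈ 55.2 mL/min

55.2 mL/min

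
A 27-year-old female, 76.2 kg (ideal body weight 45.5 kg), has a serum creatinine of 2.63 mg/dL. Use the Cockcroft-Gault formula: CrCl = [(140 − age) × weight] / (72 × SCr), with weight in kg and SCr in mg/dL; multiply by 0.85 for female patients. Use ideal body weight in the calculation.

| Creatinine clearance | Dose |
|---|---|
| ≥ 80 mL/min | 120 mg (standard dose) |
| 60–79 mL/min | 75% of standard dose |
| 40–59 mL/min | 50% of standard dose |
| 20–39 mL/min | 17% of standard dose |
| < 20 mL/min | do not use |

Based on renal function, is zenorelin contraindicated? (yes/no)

no

CrCl = (140 − 27) × 45.5 / (72 × 2.63) × 0.85 = 5141.5 / 189.36 × 0.85 ≈ 23.1 mL/min
CrCl ≈ 23 mL/min, which is ≥ 20 mL/min.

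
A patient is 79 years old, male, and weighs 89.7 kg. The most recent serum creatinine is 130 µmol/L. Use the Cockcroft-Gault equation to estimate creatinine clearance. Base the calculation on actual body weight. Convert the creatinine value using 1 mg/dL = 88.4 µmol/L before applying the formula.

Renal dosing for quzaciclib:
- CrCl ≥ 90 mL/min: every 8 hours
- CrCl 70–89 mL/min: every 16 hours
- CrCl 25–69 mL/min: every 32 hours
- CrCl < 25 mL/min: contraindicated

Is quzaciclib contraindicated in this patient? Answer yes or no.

SCr = 130 / 88.4 = 1.471 mg/dL
CrCl = (140 − 79) × 89.7 / (72 × 1.471) = 5471.7 / 105.91 ≈ 51.7 mL/min
CrCl ≈ 52 mL/min, which is ≥ 25 mL/min.

no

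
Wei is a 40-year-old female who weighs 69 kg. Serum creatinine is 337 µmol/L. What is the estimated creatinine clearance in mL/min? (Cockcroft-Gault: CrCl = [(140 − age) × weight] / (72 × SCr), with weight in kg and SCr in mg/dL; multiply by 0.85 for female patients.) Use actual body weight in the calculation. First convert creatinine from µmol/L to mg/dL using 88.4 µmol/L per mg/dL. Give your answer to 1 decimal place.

21.4 mL/min

SCr = 337 / 88.4 = 3.812 mg/dL
CrCl = (140 − 40) × 69 / (72 × 3.812) × 0.85 = 6900.0 / 274.46 × 0.85 ≈ 21.4 mL/min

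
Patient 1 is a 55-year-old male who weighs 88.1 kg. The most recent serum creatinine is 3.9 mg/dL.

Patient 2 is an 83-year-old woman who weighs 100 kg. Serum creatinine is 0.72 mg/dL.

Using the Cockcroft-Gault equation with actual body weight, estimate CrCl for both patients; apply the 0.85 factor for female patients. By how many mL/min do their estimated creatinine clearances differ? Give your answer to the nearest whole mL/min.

67 mL/min

Patient 1: CrCl = (140 − 55) × 88.1 / (72 × 3.9) = 7488.5 / 280.80 ≈ 26.7 mL/min
Patient 2: CrCl = (140 − 83) × 100 / (72 × 0.72) × 0.85 = 5700.0 / 51.84 × 0.85 ≈ 93.5 mL/min
|26.7 − 93.5| = 66.8 mL/min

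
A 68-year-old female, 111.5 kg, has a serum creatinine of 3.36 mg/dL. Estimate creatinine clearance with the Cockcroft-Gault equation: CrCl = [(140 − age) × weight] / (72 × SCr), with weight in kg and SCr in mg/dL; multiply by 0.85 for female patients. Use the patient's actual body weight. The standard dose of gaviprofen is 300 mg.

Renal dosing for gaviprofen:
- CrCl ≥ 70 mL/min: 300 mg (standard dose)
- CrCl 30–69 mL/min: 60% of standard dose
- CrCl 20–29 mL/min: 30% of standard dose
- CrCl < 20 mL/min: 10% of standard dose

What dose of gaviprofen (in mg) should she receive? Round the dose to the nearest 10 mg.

CrCl = (140 − 68) × 111.5 / (72 × 3.36) × 0.85 = 8028.0 / 241.92 × 0.85 ≈ 28.2 mL/min
CrCl ≈ 28 mL/min → bracket 20–29 mL/min.
30% of 300 mg = 90 mg

90 mg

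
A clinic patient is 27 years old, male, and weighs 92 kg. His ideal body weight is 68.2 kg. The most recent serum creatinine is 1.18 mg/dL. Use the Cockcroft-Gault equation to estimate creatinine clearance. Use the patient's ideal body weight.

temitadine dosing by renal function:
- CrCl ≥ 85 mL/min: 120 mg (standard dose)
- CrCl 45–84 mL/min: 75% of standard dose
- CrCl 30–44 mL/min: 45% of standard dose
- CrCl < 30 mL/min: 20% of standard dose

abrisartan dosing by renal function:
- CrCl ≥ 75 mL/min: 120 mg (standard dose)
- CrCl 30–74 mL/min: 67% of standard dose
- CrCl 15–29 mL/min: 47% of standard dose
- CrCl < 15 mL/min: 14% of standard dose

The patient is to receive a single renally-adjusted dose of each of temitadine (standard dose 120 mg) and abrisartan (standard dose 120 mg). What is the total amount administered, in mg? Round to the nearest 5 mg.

240 mg

CrCl = (140 − 27) × 68.2 / (72 × 1.18) = 7706.6 / 84.96 ≈ 90.7 mL/min
CrCl ≈ 91 mL/min.
temitadine: ≥ 85 mL/min → 100% of 120 mg = 120 mg.
abrisartan: ≥ 75 mL/min → 100% of 120 mg = 120 mg.
Total = 120 + 120 = 240 mg.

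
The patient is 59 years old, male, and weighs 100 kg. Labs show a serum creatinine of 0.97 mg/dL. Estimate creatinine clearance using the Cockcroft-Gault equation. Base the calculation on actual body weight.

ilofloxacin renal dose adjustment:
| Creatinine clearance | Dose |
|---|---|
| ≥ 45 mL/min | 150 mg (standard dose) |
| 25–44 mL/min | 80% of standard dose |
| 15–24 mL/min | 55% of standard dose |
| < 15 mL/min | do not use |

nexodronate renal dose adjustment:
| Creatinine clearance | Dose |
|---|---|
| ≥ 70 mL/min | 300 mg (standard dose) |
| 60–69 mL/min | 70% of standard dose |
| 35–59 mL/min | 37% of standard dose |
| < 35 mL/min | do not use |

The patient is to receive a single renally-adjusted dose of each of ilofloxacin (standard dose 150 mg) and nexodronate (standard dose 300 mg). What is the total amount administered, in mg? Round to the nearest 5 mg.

CrCl = (140 − 59) × 100 / (72 × 0.97) = 8100.0 / 69.84 ≈ 116.0 mL/min
CrCl ≈ 116 mL/min.
ilofloxacin: ≥ 45 mL/min → 100% of 150 mg = 150 mg.
nexodronate: ≥ 70 mL/min → 100% of 300 mg = 300 mg.
Total = 150 + 300 = 450 mg.

450 mg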